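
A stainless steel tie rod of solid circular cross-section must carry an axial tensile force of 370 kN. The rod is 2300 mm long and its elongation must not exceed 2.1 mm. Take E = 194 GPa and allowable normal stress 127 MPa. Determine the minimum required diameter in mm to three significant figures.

60.9 mm

Required area A ≥ P/σ_allow = 370000/127 = 2913 mm².
For a solid circular section, d ≥ √(4A/π) = 60.91 mm.
Elongation limit: A ≥ PL/(Eδ_allow) = 370000·2300/(194000·2.1) = 2089 mm² ⇒ d ≥ 51.57 mm.
The stress limit governs.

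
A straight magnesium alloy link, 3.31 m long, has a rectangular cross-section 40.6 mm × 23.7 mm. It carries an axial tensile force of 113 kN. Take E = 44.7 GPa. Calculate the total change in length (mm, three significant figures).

8.70 mm

A = 962.2 mm².
δ_mech = NL/(AE) = 113000·3310/(962.2·44700) = 8.696 mm.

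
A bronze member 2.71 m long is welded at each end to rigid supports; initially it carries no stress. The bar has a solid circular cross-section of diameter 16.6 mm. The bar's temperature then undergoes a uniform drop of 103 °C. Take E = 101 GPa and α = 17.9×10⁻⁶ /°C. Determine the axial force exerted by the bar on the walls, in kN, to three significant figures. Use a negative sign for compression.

40.3 kN

Free thermal expansion αLΔT = 17.9e-6 · 2710 · -103 = -4.996 mm.
The walls impose strain ε = −(-4.996)/2710 = 1.8437e-03; σ = Eε = 101000 · 1.8437e-03 = 186.2 MPa.
Wall reaction R = σ·A = 186.2·216.4 = 40300 N = 40.3 kN.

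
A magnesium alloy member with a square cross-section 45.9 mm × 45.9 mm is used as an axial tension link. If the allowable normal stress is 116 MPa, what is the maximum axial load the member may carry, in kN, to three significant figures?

244 kN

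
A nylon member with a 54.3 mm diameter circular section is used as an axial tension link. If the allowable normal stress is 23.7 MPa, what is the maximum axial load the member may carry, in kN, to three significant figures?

54.9 kN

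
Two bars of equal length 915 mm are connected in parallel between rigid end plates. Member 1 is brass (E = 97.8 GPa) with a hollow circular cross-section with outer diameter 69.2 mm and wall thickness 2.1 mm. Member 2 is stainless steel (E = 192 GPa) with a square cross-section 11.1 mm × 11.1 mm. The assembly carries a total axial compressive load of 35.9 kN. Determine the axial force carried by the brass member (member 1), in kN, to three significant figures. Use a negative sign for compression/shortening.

-23.2 kN

A_1 = 442.7 mm².
A_2 = 123.2 mm².
Equal strain + equilibrium ⇒ each member carries load in proportion to AE: A₁E₁ = 43290000 N, A₂E₂ = 23660000 N, ΣAE = 66950000 N.
F₁ = P·A₁E₁/ΣAE = -35900·43290000/66950000 = -23220 N.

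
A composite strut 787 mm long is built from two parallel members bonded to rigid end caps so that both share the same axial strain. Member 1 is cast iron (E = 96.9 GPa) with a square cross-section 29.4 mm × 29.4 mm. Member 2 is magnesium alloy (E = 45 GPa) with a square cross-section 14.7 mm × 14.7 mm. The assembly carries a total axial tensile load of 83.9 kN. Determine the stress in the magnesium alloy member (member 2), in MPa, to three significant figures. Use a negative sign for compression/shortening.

40.4 MPa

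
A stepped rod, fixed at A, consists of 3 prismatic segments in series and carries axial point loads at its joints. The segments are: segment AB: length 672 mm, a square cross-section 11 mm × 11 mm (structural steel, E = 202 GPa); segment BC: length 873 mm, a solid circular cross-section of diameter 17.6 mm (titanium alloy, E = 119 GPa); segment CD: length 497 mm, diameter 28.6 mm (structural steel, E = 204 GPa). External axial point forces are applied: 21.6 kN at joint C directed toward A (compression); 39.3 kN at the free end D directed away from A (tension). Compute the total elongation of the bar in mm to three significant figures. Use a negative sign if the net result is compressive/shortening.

1.17 mm

Internal axial forces (sectioning from the free end, tension +): N_CD = 39.3 kN, N_BC = 17.7 kN, N_AB = 17.7 kN.
A_AB = 121 mm².
A_BC = 243.3 mm².
A_CD = 642.4 mm².
δ_AB = 17700·672/(121·202000) = 0.4866 mm
δ_BC = 17700·873/(243.3·119000) = 0.5337 mm
δ_CD = 39300·497/(642.4·204000) = 0.149 mm
δ = Σδ_i = 1.169 mm.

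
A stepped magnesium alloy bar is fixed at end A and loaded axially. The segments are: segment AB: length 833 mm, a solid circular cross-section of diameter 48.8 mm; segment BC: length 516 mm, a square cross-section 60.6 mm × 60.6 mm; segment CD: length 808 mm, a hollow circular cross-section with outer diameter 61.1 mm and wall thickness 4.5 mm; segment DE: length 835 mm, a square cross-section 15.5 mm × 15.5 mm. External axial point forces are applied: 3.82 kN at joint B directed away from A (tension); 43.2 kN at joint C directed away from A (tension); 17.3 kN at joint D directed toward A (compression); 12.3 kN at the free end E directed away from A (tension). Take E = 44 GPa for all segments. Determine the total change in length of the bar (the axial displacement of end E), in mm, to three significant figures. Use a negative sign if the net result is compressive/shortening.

1.40 mm

Internal axial forces (sectioning from the free end, tension +): N_DE = 12.3 kN, N_CD = -5 kN, N_BC = 38.2 kN, N_AB = 42.02 kN.
A_AB = 1870 mm².
A_BC = 3672 mm².
A_CD = 800.2 mm².
A_DE = 240.2 mm².
δ_AB = 42020·833/(1870·44000) = 0.4253 mm
δ_BC = 38200·516/(3672·44000) = 0.122 mm
δ_CD = -5000·808/(800.2·44000) = -0.1147 mm
δ_DE = 12300·835/(240.2·44000) = 0.9716 mm
δ = Σδ_i = 1.404 mm.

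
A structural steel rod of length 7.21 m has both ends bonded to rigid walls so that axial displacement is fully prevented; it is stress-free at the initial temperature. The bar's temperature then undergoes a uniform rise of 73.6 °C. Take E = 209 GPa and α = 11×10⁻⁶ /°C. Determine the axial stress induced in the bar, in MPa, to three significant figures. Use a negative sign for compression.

-169 MPa

Free thermal expansion αLΔT = 11e-6 · 7210 · 73.6 = 5.837 mm.
The walls impose strain ε = −(5.837)/7210 = -8.0960e-04; σ = Eε = 209000 · -8.0960e-04 = -169.2 MPa.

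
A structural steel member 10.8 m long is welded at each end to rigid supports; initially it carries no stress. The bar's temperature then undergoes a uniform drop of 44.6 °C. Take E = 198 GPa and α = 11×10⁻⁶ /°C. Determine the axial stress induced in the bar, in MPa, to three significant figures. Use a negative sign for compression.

97.1 MPa

Free thermal expansion αLΔT = 11e-6 · 10800 · -44.6 = -5.298 mm.
The walls impose strain ε = −(-5.298)/10800 = 4.9060e-04; σ = Eε = 198000 · 4.9060e-04 = 97.14 MPa.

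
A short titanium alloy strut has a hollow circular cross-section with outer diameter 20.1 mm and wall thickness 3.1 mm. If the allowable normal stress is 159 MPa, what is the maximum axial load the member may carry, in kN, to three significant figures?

26.3 kN

A = 165.6 mm².
P_max = σ_allow · A = 159 · 165.6 = 26320 N = 26.32 kN.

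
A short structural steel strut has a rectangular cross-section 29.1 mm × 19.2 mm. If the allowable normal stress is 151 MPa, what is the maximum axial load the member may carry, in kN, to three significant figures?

A = 558.7 mm².
P_max = σ_allow · A = 151 · 558.7 = 84370 N = 84.37 kN.

84.4 kN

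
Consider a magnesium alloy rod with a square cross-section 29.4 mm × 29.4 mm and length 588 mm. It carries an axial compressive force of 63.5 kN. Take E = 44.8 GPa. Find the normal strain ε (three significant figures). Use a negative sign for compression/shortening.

-0.00164

A = 864.4 mm².
σ = N/A = -73.46 MPa; ε = σ/E = -73.46/44800 = -1.640e-03.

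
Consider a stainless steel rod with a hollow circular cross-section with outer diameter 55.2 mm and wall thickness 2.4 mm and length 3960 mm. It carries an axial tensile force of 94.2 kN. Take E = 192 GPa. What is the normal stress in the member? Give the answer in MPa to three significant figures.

A = 398.1 mm².
σ = N/A = 94200/398.1 = 236.6 MPa.

237 MPa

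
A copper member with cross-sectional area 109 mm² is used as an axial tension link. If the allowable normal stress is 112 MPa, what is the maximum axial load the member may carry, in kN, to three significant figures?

12.2 kN

P_max = σ_allow · A = 112 · 109 = 12210 N = 12.21 kN.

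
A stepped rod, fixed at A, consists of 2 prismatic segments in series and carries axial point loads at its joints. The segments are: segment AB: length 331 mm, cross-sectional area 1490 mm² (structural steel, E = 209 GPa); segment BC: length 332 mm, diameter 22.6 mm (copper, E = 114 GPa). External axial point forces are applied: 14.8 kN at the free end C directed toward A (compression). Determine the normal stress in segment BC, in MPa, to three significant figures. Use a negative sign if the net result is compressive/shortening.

-36.9 MPa

Internal axial forces (sectioning from the free end, tension +): N_BC = -14.8 kN, N_AB = -14.8 kN.
A_BC = 401.1 mm².
σ_BC = N_BC/A_BC = -14800/401.1 = -36.89 MPa.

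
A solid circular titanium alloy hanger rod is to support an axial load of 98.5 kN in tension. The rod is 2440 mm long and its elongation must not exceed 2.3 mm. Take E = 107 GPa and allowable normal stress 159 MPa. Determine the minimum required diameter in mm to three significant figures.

35.3 mm

Required area A ≥ P/σ_allow = 98500/159 = 619.5 mm².
For a solid circular section, d ≥ √(4A/π) = 28.09 mm.
Elongation limit: A ≥ PL/(Eδ_allow) = 98500·2440/(107000·2.3) = 976.6 mm² ⇒ d ≥ 35.26 mm.
The elongation limit governs.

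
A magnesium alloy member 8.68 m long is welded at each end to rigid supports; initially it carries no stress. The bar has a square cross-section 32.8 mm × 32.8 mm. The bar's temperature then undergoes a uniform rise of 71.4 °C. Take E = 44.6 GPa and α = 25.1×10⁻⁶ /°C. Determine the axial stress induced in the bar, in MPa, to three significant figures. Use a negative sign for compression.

-79.9 MPa

Free thermal expansion αLΔT = 25.1e-6 · 8680 · 71.4 = 15.56 mm.
The walls impose strain ε = −(15.56)/8680 = -1.7921e-03; σ = Eε = 44600 · -1.7921e-03 = -79.93 MPa.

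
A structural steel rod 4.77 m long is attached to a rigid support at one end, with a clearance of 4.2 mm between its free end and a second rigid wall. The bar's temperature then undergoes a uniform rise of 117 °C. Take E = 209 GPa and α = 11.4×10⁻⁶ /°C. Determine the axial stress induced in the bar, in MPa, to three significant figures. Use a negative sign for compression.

-94.7 MPa

Free thermal expansion αLΔT = 11.4e-6 · 4770 · 117 = 6.362 mm.
The walls engage after the gap closes; constrained expansion = 6.362 − 4.2 = 2.162 mm.
The walls impose strain ε = −(2.162)/4770 = -4.5330e-04; σ = Eε = 209000 · -4.5330e-04 = -94.74 MPa.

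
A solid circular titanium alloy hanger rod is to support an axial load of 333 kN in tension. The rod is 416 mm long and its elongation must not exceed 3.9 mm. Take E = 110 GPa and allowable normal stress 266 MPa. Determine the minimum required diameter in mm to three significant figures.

Required area A ≥ P/σ_allow = 333000/266 = 1252 mm².
For a solid circular section, d ≥ √(4A/π) = 39.92 mm.
Elongation limit: A ≥ PL/(Eδ_allow) = 333000·416/(110000·3.9) = 322.9 mm² ⇒ d ≥ 20.28 mm.
The stress limit governs.

39.9 mm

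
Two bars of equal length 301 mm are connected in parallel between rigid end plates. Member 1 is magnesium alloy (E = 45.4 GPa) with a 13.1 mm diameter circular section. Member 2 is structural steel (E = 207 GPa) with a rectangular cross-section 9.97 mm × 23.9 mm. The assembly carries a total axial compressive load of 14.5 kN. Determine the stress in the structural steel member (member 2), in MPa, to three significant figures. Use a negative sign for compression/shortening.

A_1 = 134.8 mm².
A_2 = 238.3 mm².
Equal strain + equilibrium ⇒ each member carries load in proportion to AE: A₁E₁ = 6119000 N, A₂E₂ = 49320000 N, ΣAE = 55440000 N.
σ₂ = P·E₂/ΣAE = -14500·207000/55440000 = -54.14 MPa.

-54.1 MPa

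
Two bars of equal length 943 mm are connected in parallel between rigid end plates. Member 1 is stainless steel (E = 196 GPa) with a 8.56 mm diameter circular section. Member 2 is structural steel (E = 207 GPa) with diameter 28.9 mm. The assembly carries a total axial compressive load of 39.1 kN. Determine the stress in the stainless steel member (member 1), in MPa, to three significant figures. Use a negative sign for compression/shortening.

-52.1 MPa

A_1 = 57.55 mm².
A_2 = 656 mm².
Equal strain + equilibrium ⇒ each member carries load in proportion to AE: A₁E₁ = 11280000 N, A₂E₂ = 135800000 N, ΣAE = 147100000 N.
σ₁ = P·E₁/ΣAE = -39100·196000/147100000 = -52.11 MPa.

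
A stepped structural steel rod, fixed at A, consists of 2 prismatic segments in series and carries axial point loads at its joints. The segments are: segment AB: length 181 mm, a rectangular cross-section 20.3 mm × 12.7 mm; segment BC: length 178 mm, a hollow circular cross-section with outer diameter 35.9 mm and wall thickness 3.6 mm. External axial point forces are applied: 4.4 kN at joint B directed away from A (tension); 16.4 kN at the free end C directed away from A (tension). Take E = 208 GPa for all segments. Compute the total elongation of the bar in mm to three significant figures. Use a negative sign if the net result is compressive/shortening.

0.109 mm

Internal axial forces (sectioning from the free end, tension +): N_BC = 16.4 kN, N_AB = 20.8 kN.
A_AB = 257.8 mm².
A_BC = 365.3 mm².
δ_AB = 20800·181/(257.8·208000) = 0.07021 mm
δ_BC = 16400·178/(365.3·208000) = 0.03842 mm
δ = Σδ_i = 0.1086 mm.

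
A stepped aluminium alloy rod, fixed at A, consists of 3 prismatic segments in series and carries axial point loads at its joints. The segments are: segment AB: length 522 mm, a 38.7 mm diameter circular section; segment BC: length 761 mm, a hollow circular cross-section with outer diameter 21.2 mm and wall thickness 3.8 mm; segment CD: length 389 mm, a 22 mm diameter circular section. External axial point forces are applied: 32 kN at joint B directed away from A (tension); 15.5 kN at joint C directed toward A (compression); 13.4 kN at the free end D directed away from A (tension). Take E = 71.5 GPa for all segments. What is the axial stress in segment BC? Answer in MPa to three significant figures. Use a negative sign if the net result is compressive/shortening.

-10.1 MPa

Internal axial forces (sectioning from the free end, tension +): N_CD = 13.4 kN, N_BC = -2.1 kN, N_AB = 29.9 kN.
A_BC = 207.7 mm².
σ_BC = N_BC/A_BC = -2100/207.7 = -10.11 MPa.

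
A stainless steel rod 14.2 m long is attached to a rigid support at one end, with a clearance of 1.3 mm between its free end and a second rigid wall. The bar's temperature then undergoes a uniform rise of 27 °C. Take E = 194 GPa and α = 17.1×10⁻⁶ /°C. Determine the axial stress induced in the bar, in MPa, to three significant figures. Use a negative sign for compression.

Free thermal expansion αLΔT = 17.1e-6 · 14200 · 27 = 6.556 mm.
The walls engage after the gap closes; constrained expansion = 6.556 − 1.3 = 5.256 mm.
The walls impose strain ε = −(5.256)/14200 = -3.7015e-04; σ = Eε = 194000 · -3.7015e-04 = -71.81 MPa.

-71.8 MPa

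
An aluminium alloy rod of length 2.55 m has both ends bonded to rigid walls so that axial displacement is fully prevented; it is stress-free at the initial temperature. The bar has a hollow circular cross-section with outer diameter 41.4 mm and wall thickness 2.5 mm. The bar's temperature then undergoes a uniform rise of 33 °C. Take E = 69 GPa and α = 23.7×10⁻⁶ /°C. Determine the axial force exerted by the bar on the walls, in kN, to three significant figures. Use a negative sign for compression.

-16.5 kN

Free thermal expansion αLΔT = 23.7e-6 · 2550 · 33 = 1.994 mm.
The walls impose strain ε = −(1.994)/2550 = -7.8210e-04; σ = Eε = 69000 · -7.8210e-04 = -53.96 MPa.
Wall reaction R = σ·A = -53.96·305.5 = -16490 N = -16.49 kN.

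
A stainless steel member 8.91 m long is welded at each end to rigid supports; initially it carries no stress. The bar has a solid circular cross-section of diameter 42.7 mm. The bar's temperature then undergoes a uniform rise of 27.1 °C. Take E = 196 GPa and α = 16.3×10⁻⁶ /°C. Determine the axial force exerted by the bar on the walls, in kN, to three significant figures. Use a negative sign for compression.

-124 kN

Free thermal expansion αLΔT = 16.3e-6 · 8910 · 27.1 = 3.936 mm.
The walls impose strain ε = −(3.936)/8910 = -4.4173e-04; σ = Eε = 196000 · -4.4173e-04 = -86.58 MPa.
Wall reaction R = σ·A = -86.58·1432 = -124000 N = -124 kN.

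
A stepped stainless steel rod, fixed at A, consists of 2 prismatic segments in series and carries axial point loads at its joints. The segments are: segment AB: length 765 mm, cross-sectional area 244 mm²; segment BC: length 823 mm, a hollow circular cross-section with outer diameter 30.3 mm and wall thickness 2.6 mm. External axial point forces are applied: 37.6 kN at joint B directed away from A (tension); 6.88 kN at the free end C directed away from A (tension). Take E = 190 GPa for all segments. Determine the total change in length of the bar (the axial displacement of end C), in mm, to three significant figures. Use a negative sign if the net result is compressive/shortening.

0.866 mm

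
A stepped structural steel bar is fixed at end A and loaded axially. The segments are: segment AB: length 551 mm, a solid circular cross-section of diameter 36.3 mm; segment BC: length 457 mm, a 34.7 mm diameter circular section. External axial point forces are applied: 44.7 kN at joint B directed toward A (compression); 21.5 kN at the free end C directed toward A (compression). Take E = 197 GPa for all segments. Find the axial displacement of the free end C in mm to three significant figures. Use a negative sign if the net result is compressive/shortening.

Internal axial forces (sectioning from the free end, tension +): N_BC = -21.5 kN, N_AB = -66.2 kN.
A_AB = 1035 mm².
A_BC = 945.7 mm².
δ_AB = -66200·551/(1035·197000) = -0.1789 mm
δ_BC = -21500·457/(945.7·197000) = -0.05274 mm
δ = Σδ_i = -0.2317 mm.

-0.232 mm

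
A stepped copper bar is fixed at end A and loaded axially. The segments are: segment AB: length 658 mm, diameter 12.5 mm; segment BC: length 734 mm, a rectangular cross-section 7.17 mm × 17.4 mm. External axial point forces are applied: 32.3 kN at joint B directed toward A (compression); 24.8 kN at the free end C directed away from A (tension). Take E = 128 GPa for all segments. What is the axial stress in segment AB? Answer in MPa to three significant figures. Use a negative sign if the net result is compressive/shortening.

-61.1 MPa

Internal axial forces (sectioning from the free end, tension +): N_BC = 24.8 kN, N_AB = -7.5 kN.
A_AB = 122.7 mm².
σ_AB = N_AB/A_AB = -7500/122.7 = -61.12 MPa.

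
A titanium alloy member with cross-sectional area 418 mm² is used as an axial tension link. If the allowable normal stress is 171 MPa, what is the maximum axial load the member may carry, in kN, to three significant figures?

71.5 kN

P_max = σ_allow · A = 171 · 418 = 71480 N = 71.48 kN.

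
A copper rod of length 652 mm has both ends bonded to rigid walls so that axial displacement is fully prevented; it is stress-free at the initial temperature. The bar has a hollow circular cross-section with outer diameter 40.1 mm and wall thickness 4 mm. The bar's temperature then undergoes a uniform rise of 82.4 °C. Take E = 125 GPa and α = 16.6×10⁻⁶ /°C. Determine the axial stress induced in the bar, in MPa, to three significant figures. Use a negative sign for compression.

Free thermal expansion αLΔT = 16.6e-6 · 652 · 82.4 = 0.8918 mm.
The walls impose strain ε = −(0.8918)/652 = -1.3678e-03; σ = Eε = 125000 · -1.3678e-03 = -171 MPa.

-171 MPa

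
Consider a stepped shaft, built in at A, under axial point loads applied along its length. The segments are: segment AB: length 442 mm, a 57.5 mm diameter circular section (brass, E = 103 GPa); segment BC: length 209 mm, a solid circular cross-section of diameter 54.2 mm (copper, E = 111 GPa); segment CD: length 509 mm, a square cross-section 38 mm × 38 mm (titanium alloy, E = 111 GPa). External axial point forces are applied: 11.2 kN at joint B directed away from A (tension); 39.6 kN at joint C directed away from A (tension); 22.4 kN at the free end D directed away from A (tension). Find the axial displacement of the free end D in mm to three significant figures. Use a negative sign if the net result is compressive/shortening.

0.243 mm

Internal axial forces (sectioning from the free end, tension +): N_CD = 22.4 kN, N_BC = 62 kN, N_AB = 73.2 kN.
A_AB = 2597 mm².
A_BC = 2307 mm².
A_CD = 1444 mm².
δ_AB = 73200·442/(2597·103000) = 0.121 mm
δ_BC = 62000·209/(2307·111000) = 0.0506 mm
δ_CD = 22400·509/(1444·111000) = 0.07113 mm
δ = Σδ_i = 0.2427 mm.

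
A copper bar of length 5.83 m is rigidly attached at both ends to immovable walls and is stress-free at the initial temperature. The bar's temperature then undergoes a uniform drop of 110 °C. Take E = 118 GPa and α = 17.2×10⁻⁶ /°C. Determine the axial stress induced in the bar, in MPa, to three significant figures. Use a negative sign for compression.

223 MPa

Free thermal expansion αLΔT = 17.2e-6 · 5830 · -110 = -11.03 mm.
The walls impose strain ε = −(-11.03)/5830 = 1.8920e-03; σ = Eε = 118000 · 1.8920e-03 = 223.3 MPa.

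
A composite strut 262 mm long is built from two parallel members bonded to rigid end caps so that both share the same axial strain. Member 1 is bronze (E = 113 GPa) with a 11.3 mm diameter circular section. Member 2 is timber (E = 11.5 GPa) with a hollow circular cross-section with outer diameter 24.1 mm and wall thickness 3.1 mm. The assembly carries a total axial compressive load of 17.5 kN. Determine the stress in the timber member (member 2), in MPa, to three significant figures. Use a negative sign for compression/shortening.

-14.7 MPa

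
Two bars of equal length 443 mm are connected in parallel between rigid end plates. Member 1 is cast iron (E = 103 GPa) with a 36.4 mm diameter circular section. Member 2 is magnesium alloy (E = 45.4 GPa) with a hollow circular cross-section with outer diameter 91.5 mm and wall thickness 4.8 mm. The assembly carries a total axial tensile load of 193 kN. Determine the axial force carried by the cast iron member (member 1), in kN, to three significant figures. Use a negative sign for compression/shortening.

124 kN

A_1 = 1041 mm².
A_2 = 1307 mm².
Equal strain + equilibrium ⇒ each member carries load in proportion to AE: A₁E₁ = 107200000 N, A₂E₂ = 59360000 N, ΣAE = 166500000 N.
F₁ = P·A₁E₁/ΣAE = 193000·107200000/166500000 = 124200 N.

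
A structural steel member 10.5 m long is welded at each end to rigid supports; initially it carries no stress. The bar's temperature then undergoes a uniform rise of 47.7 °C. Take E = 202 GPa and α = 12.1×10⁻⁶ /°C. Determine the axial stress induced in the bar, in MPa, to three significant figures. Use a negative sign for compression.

Free thermal expansion αLΔT = 12.1e-6 · 10500 · 47.7 = 6.06 mm.
The walls impose strain ε = −(6.06)/10500 = -5.7717e-04; σ = Eε = 202000 · -5.7717e-04 = -116.6 MPa.

-117 MPa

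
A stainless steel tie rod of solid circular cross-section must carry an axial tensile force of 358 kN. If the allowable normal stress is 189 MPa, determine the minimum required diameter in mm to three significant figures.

Required area A ≥ P/σ_allow = 358000/189 = 1894 mm².
For a solid circular section, d ≥ √(4A/π) = 49.11 mm.

49.1 mm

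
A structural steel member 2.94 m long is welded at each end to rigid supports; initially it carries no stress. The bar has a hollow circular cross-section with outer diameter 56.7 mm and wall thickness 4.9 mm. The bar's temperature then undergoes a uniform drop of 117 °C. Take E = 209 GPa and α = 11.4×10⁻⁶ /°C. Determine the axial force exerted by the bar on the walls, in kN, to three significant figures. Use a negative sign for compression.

222 kN

Free thermal expansion αLΔT = 11.4e-6 · 2940 · -117 = -3.921 mm.
The walls impose strain ε = −(-3.921)/2940 = 1.3338e-03; σ = Eε = 209000 · 1.3338e-03 = 278.8 MPa.
Wall reaction R = σ·A = 278.8·797.4 = 222300 N = 222.3 kN.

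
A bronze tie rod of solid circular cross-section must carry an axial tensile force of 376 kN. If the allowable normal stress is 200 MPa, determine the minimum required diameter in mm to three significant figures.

48.9 mm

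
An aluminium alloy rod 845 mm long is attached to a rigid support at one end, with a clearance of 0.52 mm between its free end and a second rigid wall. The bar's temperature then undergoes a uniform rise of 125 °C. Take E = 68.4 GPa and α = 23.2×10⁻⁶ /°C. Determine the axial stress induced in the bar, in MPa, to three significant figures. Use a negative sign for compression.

Free thermal expansion αLΔT = 23.2e-6 · 845 · 125 = 2.45 mm.
The walls engage after the gap closes; constrained expansion = 2.45 − 0.52 = 1.93 mm.
The walls impose strain ε = −(1.93)/845 = -2.2846e-03; σ = Eε = 68400 · -2.2846e-03 = -156.3 MPa.

-156 MPa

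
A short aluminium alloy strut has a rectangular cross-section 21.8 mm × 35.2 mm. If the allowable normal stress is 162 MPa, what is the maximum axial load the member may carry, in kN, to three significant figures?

124 kN

A = 767.4 mm².
P_max = σ_allow · A = 162 · 767.4 = 124300 N = 124.3 kN.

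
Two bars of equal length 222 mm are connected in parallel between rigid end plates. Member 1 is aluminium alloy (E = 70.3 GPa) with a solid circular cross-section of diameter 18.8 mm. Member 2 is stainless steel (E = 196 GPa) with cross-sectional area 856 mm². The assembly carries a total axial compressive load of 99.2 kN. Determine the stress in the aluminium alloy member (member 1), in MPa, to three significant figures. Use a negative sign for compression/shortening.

A_1 = 277.6 mm².
Equal strain + equilibrium ⇒ each member carries load in proportion to AE: A₁E₁ = 19510000 N, A₂E₂ = 167800000 N, ΣAE = 187300000 N.
σ₁ = P·E₁/ΣAE = -99200·70300/187300000 = -37.23 MPa.

-37.2 MPa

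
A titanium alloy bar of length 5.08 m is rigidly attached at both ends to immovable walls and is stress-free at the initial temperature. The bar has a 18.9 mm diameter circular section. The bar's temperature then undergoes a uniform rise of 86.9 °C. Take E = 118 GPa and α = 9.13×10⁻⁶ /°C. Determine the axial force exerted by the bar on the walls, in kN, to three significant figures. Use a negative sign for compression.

Free thermal expansion αLΔT = 9.13e-6 · 5080 · 86.9 = 4.03 mm.
The walls impose strain ε = −(4.03)/5080 = -7.9340e-04; σ = Eε = 118000 · -7.9340e-04 = -93.62 MPa.
Wall reaction R = σ·A = -93.62·280.6 = -26270 N = -26.27 kN.

-26.3 kN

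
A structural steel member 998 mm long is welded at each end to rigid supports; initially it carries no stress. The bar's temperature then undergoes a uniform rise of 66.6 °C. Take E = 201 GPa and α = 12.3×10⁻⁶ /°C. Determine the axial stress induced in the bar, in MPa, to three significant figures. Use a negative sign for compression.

-165 MPa

Free thermal expansion αLΔT = 12.3e-6 · 998 · 66.6 = 0.8175 mm.
The walls impose strain ε = −(0.8175)/998 = -8.1918e-04; σ = Eε = 201000 · -8.1918e-04 = -164.7 MPa.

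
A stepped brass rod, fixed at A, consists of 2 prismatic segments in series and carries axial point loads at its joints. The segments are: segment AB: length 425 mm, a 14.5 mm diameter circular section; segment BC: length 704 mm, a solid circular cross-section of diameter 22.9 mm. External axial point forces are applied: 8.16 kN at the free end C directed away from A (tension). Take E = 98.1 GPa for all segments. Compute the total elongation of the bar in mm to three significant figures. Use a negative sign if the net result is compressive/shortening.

0.356 mm

Internal axial forces (sectioning from the free end, tension +): N_BC = 8.16 kN, N_AB = 8.16 kN.
A_AB = 165.1 mm².
A_BC = 411.9 mm².
δ_AB = 8160·425/(165.1·98100) = 0.2141 mm
δ_BC = 8160·704/(411.9·98100) = 0.1422 mm
δ = Σδ_i = 0.3563 mm.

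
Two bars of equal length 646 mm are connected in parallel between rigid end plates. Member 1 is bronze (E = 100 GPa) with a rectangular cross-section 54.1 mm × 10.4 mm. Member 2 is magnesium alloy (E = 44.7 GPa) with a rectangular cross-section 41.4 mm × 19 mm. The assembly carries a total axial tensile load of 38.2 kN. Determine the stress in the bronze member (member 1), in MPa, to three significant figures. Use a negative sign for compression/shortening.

41.8 MPa

A_1 = 562.6 mm².
A_2 = 786.6 mm².
Equal strain + equilibrium ⇒ each member carries load in proportion to AE: A₁E₁ = 56260000 N, A₂E₂ = 35160000 N, ΣAE = 91430000 N.
σ₁ = P·E₁/ΣAE = 38200·100000/91430000 = 41.78 MPa.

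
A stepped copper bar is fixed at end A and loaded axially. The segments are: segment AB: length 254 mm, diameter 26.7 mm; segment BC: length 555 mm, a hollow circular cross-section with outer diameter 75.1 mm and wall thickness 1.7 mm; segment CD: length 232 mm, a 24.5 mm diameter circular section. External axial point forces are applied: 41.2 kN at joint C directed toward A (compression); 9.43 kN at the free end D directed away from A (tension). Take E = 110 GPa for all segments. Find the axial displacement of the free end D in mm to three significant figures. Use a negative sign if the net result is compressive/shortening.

Internal axial forces (sectioning from the free end, tension +): N_CD = 9.43 kN, N_BC = -31.77 kN, N_AB = -31.77 kN.
A_AB = 559.9 mm².
A_BC = 392 mm².
A_CD = 471.4 mm².
δ_AB = -31770·254/(559.9·110000) = -0.131 mm
δ_BC = -31770·555/(392·110000) = -0.4089 mm
δ_CD = 9430·232/(471.4·110000) = 0.04219 mm
δ = Σδ_i = -0.4977 mm.

-0.498 mm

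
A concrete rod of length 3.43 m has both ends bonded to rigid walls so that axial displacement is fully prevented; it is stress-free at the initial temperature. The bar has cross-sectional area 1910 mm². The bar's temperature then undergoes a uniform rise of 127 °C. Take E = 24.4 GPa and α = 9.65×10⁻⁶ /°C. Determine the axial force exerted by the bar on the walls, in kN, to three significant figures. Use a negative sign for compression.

Free thermal expansion αLΔT = 9.65e-6 · 3430 · 127 = 4.204 mm.
The walls impose strain ε = −(4.204)/3430 = -1.2255e-03; σ = Eε = 24400 · -1.2255e-03 = -29.9 MPa.
Wall reaction R = σ·A = -29.9·1910 = -57120 N = -57.12 kN.

-57.1 kN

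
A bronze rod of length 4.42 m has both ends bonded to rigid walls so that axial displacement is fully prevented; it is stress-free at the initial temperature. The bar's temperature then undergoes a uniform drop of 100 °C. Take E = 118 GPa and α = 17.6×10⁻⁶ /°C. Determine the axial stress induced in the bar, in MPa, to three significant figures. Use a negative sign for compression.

208 MPa

Free thermal expansion αLΔT = 17.6e-6 · 4420 · -100 = -7.779 mm.
The walls impose strain ε = −(-7.779)/4420 = 1.7600e-03; σ = Eε = 118000 · 1.7600e-03 = 207.7 MPa.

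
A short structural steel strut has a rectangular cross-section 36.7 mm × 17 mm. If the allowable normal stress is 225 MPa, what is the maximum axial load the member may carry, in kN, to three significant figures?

140 kN

A = 623.9 mm².
P_max = σ_allow · A = 225 · 623.9 = 140400 N = 140.4 kN.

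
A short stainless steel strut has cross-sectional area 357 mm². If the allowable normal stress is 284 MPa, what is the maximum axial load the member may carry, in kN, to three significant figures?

101 kN

P_max = σ_allow · A = 284 · 357 = 101400 N = 101.4 kN.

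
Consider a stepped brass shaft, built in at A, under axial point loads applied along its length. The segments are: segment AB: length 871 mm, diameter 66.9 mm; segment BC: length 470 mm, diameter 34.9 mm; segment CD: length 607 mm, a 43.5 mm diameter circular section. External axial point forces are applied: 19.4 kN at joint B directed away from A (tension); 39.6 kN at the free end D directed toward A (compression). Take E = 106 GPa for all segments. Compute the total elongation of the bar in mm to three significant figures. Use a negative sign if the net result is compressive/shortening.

-0.383 mm

Internal axial forces (sectioning from the free end, tension +): N_CD = -39.6 kN, N_BC = -39.6 kN, N_AB = -20.2 kN.
A_AB = 3515 mm².
A_BC = 956.6 mm².
A_CD = 1486 mm².
δ_AB = -20200·871/(3515·106000) = -0.04722 mm
δ_BC = -39600·470/(956.6·106000) = -0.1835 mm
δ_CD = -39600·607/(1486·106000) = -0.1526 mm
δ = Σδ_i = -0.3834 mm.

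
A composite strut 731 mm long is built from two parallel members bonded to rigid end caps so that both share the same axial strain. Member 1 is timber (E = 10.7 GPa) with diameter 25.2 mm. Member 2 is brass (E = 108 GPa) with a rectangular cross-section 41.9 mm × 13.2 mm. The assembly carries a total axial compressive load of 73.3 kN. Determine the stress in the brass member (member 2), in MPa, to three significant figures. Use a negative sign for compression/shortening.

A_1 = 498.8 mm².
A_2 = 553.1 mm².
Equal strain + equilibrium ⇒ each member carries load in proportion to AE: A₁E₁ = 5337000 N, A₂E₂ = 59730000 N, ΣAE = 65070000 N.
σ₂ = P·E₂/ΣAE = -73300·108000/65070000 = -121.7 MPa.

-122 MPa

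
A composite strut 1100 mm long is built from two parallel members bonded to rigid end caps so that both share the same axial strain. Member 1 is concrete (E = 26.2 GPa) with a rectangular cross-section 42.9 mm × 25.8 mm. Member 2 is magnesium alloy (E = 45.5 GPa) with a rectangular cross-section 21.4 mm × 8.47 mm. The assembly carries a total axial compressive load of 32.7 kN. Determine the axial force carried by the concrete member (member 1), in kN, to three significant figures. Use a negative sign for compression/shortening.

A_1 = 1107 mm².
A_2 = 181.3 mm².
Equal strain + equilibrium ⇒ each member carries load in proportion to AE: A₁E₁ = 29000000 N, A₂E₂ = 8247000 N, ΣAE = 37250000 N.
F₁ = P·A₁E₁/ΣAE = -32700·29000000/37250000 = -25460 N.

-25.5 kN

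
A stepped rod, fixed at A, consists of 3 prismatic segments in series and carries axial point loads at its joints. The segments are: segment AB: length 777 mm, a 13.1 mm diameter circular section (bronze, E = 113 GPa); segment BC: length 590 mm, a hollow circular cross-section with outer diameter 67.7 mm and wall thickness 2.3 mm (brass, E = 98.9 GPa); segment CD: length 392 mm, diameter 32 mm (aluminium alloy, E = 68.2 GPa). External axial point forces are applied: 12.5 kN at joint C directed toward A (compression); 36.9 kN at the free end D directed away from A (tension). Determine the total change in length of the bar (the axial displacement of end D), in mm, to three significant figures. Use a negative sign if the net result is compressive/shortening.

1.82 mm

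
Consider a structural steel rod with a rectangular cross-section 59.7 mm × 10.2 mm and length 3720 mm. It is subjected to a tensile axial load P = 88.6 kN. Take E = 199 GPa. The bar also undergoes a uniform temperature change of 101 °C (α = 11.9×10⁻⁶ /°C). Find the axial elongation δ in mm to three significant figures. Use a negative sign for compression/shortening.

7.19 mm

A = 608.9 mm².
δ_mech = NL/(AE) = 88600·3720/(608.9·199000) = 2.72 mm.
δ_thermal = αLΔT = 11.9e-6·3720·101 = 4.471 mm.
δ = δ_mech + δ_thermal = 7.191 mm.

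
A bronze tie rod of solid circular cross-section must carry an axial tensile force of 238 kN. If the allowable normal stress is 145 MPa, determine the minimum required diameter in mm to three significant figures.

Required area A ≥ P/σ_allow = 238000/145 = 1641 mm².
For a solid circular section, d ≥ √(4A/π) = 45.72 mm.

45.7 mm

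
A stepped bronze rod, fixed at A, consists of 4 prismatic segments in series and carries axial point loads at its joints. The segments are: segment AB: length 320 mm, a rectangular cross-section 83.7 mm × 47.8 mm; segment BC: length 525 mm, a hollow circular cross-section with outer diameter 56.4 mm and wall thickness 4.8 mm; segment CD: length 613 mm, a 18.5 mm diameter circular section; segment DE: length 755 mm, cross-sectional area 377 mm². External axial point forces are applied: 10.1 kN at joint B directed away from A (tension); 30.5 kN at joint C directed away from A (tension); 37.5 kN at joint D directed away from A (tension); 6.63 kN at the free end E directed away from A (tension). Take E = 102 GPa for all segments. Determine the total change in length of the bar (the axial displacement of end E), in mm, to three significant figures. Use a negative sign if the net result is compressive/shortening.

Internal axial forces (sectioning from the free end, tension +): N_DE = 6.63 kN, N_CD = 44.13 kN, N_BC = 74.63 kN, N_AB = 84.73 kN.
A_AB = 4001 mm².
A_BC = 778.1 mm².
A_CD = 268.8 mm².
δ_AB = 84730·320/(4001·102000) = 0.06644 mm
δ_BC = 74630·525/(778.1·102000) = 0.4937 mm
δ_CD = 44130·613/(268.8·102000) = 0.9866 mm
δ_DE = 6630·755/(377·102000) = 0.1302 mm
δ = Σδ_i = 1.677 mm.

1.68 mm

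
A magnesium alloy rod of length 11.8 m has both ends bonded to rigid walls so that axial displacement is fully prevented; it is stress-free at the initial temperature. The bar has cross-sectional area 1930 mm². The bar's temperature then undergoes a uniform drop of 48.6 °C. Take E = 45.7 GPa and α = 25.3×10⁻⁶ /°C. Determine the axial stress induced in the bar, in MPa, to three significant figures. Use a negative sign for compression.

Free thermal expansion αLΔT = 25.3e-6 · 11800 · -48.6 = -14.51 mm.
The walls impose strain ε = −(-14.51)/11800 = 1.2296e-03; σ = Eε = 45700 · 1.2296e-03 = 56.19 MPa.

56.2 MPa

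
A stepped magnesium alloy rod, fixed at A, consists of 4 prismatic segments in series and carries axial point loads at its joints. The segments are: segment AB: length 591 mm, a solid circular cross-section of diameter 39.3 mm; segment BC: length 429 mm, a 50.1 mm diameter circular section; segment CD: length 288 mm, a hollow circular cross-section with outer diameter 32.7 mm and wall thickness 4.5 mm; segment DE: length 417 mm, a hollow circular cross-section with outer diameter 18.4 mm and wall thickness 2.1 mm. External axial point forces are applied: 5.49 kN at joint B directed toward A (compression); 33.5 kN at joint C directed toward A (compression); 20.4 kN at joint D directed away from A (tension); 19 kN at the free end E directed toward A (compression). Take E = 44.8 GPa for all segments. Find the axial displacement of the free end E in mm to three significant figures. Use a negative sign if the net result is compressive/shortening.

-2.19 mm

Internal axial forces (sectioning from the free end, tension +): N_DE = -19 kN, N_CD = 1.4 kN, N_BC = -32.1 kN, N_AB = -37.59 kN.
A_AB = 1213 mm².
A_BC = 1971 mm².
A_CD = 398.7 mm².
A_DE = 107.5 mm².
δ_AB = -37590·591/(1213·44800) = -0.4088 mm
δ_BC = -32100·429/(1971·44800) = -0.1559 mm
δ_CD = 1400·288/(398.7·44800) = 0.02258 mm
δ_DE = -19000·417/(107.5·44800) = -1.645 mm
δ = Σδ_i = -2.187 mm.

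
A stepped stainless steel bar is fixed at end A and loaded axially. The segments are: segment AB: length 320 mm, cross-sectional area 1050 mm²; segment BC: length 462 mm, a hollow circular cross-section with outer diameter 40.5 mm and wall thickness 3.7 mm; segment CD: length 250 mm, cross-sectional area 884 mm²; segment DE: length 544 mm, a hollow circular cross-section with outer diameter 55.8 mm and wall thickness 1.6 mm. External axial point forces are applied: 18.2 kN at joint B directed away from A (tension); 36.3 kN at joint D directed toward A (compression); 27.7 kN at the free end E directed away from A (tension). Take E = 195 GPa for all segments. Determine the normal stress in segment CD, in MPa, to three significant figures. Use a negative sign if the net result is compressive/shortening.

-9.73 MPa

Internal axial forces (sectioning from the free end, tension +): N_DE = 27.7 kN, N_CD = -8.6 kN, N_BC = -8.6 kN, N_AB = 9.6 kN.
σ_CD = N_CD/A_CD = -8600/884 = -9.729 MPa.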